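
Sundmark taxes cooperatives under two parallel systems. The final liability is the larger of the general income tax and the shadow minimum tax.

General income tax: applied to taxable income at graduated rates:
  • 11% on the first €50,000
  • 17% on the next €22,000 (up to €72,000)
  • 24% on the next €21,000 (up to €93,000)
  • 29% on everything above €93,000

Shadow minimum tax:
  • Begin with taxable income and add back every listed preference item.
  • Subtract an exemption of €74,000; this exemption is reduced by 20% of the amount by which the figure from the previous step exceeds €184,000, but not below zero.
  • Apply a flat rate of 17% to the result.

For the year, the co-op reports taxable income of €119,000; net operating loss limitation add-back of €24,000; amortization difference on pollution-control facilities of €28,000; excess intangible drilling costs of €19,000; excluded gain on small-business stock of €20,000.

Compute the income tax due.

Shadow minimum tax:
  Adjusted income: €119,000 + €24,000 + €28,000 + €19,000 + €20,000 = €210,000
  Exemption: €74,000 − 20% × (€210,000 − €184,000) = €74,000 − €5,200 = €68,800
  Base: €210,000 − €68,800 = €141,200
  €141,200 × 17% = €24,004

General income tax:
  €50,000 × 11% = €5,500
  €22,000 × 17% = €3,740
  €21,000 × 24% = €5,040
  €26,000 × 29% = €7,540
  → €21,820

€24,004 > €21,820, so the shadow minimum tax is the binding amount.

€24,004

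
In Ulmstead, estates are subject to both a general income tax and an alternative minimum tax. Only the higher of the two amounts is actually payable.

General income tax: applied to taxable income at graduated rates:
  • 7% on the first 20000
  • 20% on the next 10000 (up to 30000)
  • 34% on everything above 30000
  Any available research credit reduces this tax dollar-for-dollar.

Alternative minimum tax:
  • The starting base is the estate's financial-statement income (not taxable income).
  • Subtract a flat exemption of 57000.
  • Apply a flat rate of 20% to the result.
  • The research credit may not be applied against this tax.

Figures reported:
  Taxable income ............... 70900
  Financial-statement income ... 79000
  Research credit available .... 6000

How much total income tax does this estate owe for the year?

11306

General income tax:
  20000 × 7% = 1400
  10000 × 20% = 2000
  40900 × 34% = 13906
  → 17306
  Less research credit 6000 → 11306

Alternative minimum tax:
  Base (financial-statement income): 79000
  Less exemption 57000 → base 22000
  22000 × 20% = 4400

11306 > 4400, so the general income tax governs.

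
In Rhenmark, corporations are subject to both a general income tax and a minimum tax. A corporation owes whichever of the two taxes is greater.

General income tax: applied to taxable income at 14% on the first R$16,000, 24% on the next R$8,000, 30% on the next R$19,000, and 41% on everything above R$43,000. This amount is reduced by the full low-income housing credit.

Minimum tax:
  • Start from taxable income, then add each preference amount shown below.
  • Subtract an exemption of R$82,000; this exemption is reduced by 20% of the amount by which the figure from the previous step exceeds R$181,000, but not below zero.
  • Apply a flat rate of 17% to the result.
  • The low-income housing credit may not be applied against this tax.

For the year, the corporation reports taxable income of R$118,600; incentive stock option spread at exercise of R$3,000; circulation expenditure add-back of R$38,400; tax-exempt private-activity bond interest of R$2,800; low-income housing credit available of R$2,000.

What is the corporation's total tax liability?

General income tax:
  R$16,000 × 14% = R$2,240
  R$8,000 × 24% = R$1,920
  R$19,000 × 30% = R$5,700
  R$75,600 × 41% = R$30,996
  → R$40,856
  Less low-income housing credit R$2,000 → R$38,856

Minimum tax:
  Adjusted income: R$118,600 + R$3,000 + R$38,400 + R$2,800 = R$162,800
  Exemption: R$162,800 ≤ R$181,000, so full R$82,000 applies
  Base: R$162,800 − R$82,000 = R$80,800
  R$80,800 × 17% = R$13,736

R$38,856 > R$13,736, so the general income tax governs.

R$38,856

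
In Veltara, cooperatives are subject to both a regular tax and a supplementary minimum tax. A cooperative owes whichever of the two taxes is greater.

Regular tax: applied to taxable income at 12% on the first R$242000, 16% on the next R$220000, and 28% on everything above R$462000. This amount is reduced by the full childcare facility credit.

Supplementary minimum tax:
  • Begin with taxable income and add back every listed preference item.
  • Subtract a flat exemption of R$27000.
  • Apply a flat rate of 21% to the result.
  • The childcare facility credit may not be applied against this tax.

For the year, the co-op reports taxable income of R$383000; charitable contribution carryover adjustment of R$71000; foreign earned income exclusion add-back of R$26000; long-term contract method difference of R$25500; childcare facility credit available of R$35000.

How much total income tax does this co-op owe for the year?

R$100485

Regular tax:
  R$242000 × 12% = R$29040
  R$141000 × 16% = R$22560
  → R$51600
  Less childcare facility credit R$35000 → R$16600

Supplementary minimum tax:
  Adjusted income: R$383000 + R$71000 + R$26000 + R$25500 = R$505500
  Less exemption R$27000 → base R$478500
  R$478500 × 21% = R$100485

R$100485 > R$16600, so the supplementary minimum tax is the binding amount.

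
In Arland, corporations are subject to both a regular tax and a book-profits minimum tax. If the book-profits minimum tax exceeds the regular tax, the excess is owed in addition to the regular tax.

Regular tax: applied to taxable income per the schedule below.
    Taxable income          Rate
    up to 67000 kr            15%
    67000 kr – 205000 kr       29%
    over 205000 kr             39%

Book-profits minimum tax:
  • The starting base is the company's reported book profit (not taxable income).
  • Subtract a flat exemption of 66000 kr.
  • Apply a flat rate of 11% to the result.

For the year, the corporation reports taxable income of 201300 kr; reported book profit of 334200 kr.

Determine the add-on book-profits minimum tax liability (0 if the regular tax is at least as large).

Book-profits minimum tax:
  Base (reported book profit): 334200 kr
  Less exemption 66000 kr → base 268200 kr
  268200 kr × 11% = 29502 kr

Regular tax:
  67000 kr × 15% = 10050 kr
  134300 kr × 29% = 38947 kr
  → 48997 kr

29502 kr ≤ 48997 kr, so no add-on is due.

0 kr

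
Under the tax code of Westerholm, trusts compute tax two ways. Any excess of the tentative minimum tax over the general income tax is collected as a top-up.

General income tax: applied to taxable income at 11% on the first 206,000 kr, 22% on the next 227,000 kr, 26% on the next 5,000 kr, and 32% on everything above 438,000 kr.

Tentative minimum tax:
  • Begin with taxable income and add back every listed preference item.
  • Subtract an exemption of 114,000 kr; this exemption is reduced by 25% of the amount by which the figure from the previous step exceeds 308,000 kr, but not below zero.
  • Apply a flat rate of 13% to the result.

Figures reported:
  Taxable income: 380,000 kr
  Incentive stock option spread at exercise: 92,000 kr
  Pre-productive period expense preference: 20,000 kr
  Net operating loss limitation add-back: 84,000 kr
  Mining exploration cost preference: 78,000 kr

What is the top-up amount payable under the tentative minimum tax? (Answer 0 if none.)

General income tax:
  206,000 kr × 11% = 22,660 kr
  174,000 kr × 22% = 38,280 kr
  → 60,940 kr

Tentative minimum tax:
  Adjusted income: 380,000 kr + 92,000 kr + 20,000 kr + 84,000 kr + 78,000 kr = 654,000 kr
  Exemption: 114,000 kr − 25% × (654,000 kr − 308,000 kr) = 114,000 kr − 86,500 kr = 27,500 kr
  Base: 654,000 kr − 27,500 kr = 626,500 kr
  626,500 kr × 13% = 81,445 kr

Excess of tentative minimum tax over general income tax: 81,445 kr − 60,940 kr = 20,505 kr.

20,505 kr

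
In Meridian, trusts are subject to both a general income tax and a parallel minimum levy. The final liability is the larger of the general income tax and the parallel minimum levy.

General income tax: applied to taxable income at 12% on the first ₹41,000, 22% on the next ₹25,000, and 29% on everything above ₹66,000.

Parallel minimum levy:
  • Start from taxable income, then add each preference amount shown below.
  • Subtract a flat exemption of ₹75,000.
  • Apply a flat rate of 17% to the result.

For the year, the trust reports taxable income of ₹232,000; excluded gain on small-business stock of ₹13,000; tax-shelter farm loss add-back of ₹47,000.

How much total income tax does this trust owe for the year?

Parallel minimum levy:
  Adjusted income: ₹232,000 + ₹13,000 + ₹47,000 = ₹292,000
  Less exemption ₹75,000 → base ₹217,000
  ₹217,000 × 17% = ₹36,890

General income tax:
  ₹41,000 × 12% = ₹4,920
  ₹25,000 × 22% = ₹5,500
  ₹166,000 × 29% = ₹48,140
  → ₹58,560

₹58,560 > ₹36,890, so the general income tax governs.

₹58,560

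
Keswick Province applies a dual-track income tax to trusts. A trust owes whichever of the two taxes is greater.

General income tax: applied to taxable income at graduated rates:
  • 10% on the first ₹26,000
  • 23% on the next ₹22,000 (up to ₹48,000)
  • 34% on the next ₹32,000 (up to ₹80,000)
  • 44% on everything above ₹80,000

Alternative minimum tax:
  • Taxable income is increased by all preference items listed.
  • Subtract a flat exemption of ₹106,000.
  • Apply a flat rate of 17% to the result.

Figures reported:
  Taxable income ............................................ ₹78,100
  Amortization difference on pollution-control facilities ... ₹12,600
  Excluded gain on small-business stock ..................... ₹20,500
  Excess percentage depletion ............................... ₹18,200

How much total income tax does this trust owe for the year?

General income tax:
  ₹26,000 × 10% = ₹2,600
  ₹22,000 × 23% = ₹5,060
  ₹30,100 × 34% = ₹10,234
  → ₹17,894

Alternative minimum tax:
  Adjusted income: ₹78,100 + ₹12,600 + ₹20,500 + ₹18,200 = ₹129,400
  Less exemption ₹106,000 → base ₹23,400
  ₹23,400 × 17% = ₹3,978

₹17,894 > ₹3,978, so the general income tax governs.

₹17,894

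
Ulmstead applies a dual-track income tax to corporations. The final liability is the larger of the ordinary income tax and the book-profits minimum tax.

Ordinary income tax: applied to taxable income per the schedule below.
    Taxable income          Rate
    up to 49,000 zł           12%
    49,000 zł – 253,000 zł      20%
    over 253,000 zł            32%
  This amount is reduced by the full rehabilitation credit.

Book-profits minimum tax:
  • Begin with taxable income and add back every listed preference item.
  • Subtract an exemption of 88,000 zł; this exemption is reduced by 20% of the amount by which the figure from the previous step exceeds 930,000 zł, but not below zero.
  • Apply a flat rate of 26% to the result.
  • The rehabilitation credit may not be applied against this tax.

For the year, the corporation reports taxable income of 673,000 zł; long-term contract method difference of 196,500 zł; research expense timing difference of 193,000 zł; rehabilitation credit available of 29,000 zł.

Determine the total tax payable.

260,260 zł

Book-profits minimum tax:
  Adjusted income: 673,000 zł + 196,500 zł + 193,000 zł = 1,062,500 zł
  Exemption: 88,000 zł − 20% × (1,062,500 zł − 930,000 zł) = 88,000 zł − 26,500 zł = 61,500 zł
  Base: 1,062,500 zł − 61,500 zł = 1,001,000 zł
  1,001,000 zł × 26% = 260,260 zł

Ordinary income tax:
  49,000 zł × 12% = 5,880 zł
  204,000 zł × 20% = 40,800 zł
  420,000 zł × 32% = 134,400 zł
  → 181,080 zł
  Less rehabilitation credit 29,000 zł → 152,080 zł

260,260 zł > 152,080 zł, so the book-profits minimum tax is the binding amount.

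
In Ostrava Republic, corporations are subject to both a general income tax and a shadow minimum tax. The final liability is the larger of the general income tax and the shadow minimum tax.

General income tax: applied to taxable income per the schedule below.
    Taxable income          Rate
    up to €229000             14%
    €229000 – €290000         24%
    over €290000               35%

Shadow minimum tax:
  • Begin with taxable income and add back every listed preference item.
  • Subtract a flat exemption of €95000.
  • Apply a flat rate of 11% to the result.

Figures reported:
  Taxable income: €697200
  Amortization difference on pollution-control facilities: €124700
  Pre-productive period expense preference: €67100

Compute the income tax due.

€189220

General income tax:
  €229000 × 14% = €32060
  €61000 × 24% = €14640
  €407200 × 35% = €142520
  → €189220

Shadow minimum tax:
  Adjusted income: €697200 + €124700 + €67100 = €889000
  Less exemption €95000 → base €794000
  €794000 × 11% = €87340

€189220 > €87340, so the general income tax governs.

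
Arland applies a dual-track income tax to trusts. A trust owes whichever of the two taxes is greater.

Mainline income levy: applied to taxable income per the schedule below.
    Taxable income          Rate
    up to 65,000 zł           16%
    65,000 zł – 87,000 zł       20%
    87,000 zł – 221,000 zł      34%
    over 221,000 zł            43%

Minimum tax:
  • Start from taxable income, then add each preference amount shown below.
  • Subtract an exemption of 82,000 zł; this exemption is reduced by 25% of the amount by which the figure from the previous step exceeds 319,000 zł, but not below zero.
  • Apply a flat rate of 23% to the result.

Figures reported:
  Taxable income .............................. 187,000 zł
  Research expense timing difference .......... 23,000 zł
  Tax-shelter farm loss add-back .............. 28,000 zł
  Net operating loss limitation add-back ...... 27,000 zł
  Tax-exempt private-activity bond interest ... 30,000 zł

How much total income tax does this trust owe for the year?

Mainline income levy:
  65,000 zł × 16% = 10,400 zł
  22,000 zł × 20% = 4,400 zł
  100,000 zł × 34% = 34,000 zł
  → 48,800 zł

Minimum tax:
  Adjusted income: 187,000 zł + 23,000 zł + 28,000 zł + 27,000 zł + 30,000 zł = 295,000 zł
  Exemption: 295,000 zł ≤ 319,000 zł, so full 82,000 zł applies
  Base: 295,000 zł − 82,000 zł = 213,000 zł
  213,000 zł × 23% = 48,990 zł

48,990 zł > 48,800 zł, so the minimum tax is the binding amount.

48,990 zł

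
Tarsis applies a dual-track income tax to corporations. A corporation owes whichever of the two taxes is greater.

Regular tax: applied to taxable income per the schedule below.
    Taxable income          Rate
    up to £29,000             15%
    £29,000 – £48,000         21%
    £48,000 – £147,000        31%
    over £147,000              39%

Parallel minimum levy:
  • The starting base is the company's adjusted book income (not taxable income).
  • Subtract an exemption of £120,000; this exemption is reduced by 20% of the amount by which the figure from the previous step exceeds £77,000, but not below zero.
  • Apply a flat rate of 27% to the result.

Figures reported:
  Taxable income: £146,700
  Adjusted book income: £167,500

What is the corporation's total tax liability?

Regular tax:
  £29,000 × 15% = £4,350
  £19,000 × 21% = £3,990
  £98,700 × 31% = £30,597
  → £38,937

Parallel minimum levy:
  Base (adjusted book income): £167,500
  Exemption: £120,000 − 20% × (£167,500 − £77,000) = £120,000 − £18,100 = £101,900
  Base: £167,500 − £101,900 = £65,600
  £65,600 × 27% = £17,712

£38,937 > £17,712, so the regular tax governs.

£38,937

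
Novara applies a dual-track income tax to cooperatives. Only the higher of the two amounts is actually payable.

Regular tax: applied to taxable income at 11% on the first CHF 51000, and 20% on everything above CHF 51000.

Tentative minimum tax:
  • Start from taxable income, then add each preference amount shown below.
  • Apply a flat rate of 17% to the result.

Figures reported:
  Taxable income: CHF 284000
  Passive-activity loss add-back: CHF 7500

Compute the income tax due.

Tentative minimum tax:
  Adjusted income: CHF 284000 + CHF 7500 = CHF 291500
  CHF 291500 × 17% = CHF 49555

Regular tax:
  CHF 51000 × 11% = CHF 5610
  CHF 233000 × 20% = CHF 46600
  → CHF 52210

CHF 52210 > CHF 49555, so the regular tax governs.

CHF 52210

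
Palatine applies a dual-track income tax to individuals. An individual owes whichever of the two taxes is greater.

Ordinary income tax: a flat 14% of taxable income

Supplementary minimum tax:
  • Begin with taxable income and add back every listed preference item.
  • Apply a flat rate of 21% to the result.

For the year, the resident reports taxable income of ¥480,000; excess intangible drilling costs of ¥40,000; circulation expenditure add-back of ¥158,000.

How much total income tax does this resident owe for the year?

Ordinary income tax:
  ¥480,000 × 14% = ¥67,200

Supplementary minimum tax:
  Adjusted income: ¥480,000 + ¥40,000 + ¥158,000 = ¥678,000
  ¥678,000 × 21% = ¥142,380

¥142,380 > ¥67,200, so the supplementary minimum tax is the binding amount.

¥142,380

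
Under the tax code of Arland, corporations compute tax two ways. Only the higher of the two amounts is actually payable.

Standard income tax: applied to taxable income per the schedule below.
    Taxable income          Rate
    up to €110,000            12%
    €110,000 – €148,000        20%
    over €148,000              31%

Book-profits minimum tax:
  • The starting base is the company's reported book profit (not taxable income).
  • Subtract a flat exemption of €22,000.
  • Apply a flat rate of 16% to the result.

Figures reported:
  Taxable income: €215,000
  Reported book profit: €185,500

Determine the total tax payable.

Book-profits minimum tax:
  Base (reported book profit): €185,500
  Less exemption €22,000 → base €163,500
  €163,500 × 16% = €26,160

Standard income tax:
  €110,000 × 12% = €13,200
  €38,000 × 20% = €7,600
  €67,000 × 31% = €20,770
  → €41,570

€41,570 > €26,160, so the standard income tax governs.

€41,570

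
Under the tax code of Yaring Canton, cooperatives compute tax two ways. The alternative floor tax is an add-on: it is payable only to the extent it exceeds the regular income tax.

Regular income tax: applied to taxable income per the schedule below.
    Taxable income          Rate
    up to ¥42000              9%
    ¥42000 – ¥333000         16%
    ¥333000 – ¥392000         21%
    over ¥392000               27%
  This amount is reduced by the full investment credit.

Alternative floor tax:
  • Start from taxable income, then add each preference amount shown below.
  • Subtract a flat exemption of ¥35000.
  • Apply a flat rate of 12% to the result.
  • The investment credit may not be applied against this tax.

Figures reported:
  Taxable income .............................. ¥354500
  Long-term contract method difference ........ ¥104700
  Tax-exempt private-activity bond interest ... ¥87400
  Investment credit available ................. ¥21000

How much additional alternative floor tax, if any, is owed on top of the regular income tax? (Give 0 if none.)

¥27537

Alternative floor tax:
  Adjusted income: ¥354500 + ¥104700 + ¥87400 = ¥546600
  Less exemption ¥35000 → base ¥511600
  ¥511600 × 12% = ¥61392

Regular income tax:
  ¥42000 × 9% = ¥3780
  ¥291000 × 16% = ¥46560
  ¥21500 × 21% = ¥4515
  → ¥54855
  Less investment credit ¥21000 → ¥33855

Excess of alternative floor tax over regular income tax: ¥61392 − ¥33855 = ¥27537.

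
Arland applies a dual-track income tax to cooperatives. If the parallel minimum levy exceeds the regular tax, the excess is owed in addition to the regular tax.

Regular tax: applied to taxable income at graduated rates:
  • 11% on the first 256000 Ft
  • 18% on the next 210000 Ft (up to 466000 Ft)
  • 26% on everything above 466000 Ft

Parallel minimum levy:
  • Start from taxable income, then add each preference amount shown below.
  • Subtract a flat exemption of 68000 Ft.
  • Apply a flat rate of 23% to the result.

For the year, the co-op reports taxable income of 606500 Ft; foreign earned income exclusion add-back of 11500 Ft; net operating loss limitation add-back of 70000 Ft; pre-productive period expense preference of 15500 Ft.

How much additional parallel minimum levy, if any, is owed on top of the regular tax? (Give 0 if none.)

43675 Ft

Parallel minimum levy:
  Adjusted income: 606500 Ft + 11500 Ft + 70000 Ft + 15500 Ft = 703500 Ft
  Less exemption 68000 Ft → base 635500 Ft
  635500 Ft × 23% = 146165 Ft

Regular tax:
  256000 Ft × 11% = 28160 Ft
  210000 Ft × 18% = 37800 Ft
  140500 Ft × 26% = 36530 Ft
  → 102490 Ft

Excess of parallel minimum levy over regular tax: 146165 Ft − 102490 Ft = 43675 Ft.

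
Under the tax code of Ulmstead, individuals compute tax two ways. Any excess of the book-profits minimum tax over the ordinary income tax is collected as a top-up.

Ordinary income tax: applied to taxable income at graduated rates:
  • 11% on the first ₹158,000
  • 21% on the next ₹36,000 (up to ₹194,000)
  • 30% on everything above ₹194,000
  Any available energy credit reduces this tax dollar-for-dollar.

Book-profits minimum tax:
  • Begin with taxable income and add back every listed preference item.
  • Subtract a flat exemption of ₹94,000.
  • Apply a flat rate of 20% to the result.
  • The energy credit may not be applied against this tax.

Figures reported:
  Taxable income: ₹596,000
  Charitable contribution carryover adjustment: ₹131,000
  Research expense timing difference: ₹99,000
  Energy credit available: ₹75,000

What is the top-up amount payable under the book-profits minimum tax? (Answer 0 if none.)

Book-profits minimum tax:
  Adjusted income: ₹596,000 + ₹131,000 + ₹99,000 = ₹826,000
  Less exemption ₹94,000 → base ₹732,000
  ₹732,000 × 20% = ₹146,400

Ordinary income tax:
  ₹158,000 × 11% = ₹17,380
  ₹36,000 × 21% = ₹7,560
  ₹402,000 × 30% = ₹120,600
  → ₹145,540
  Less energy credit ₹75,000 → ₹70,540

Excess of book-profits minimum tax over ordinary income tax: ₹146,400 − ₹70,540 = ₹75,860.

₹75,860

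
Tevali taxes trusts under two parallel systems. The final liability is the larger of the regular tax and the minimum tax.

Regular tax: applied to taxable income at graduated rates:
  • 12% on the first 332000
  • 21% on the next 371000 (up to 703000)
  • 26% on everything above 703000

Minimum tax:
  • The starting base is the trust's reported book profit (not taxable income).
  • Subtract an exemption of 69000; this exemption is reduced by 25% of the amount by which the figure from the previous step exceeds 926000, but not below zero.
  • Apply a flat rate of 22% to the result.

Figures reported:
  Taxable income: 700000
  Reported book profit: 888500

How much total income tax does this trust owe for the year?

180290

Minimum tax:
  Base (reported book profit): 888500
  Exemption: 888500 ≤ 926000, so full 69000 applies
  Base: 888500 − 69000 = 819500
  819500 × 22% = 180290

Regular tax:
  332000 × 12% = 39840
  368000 × 21% = 77280
  → 117120

180290 > 117120, so the minimum tax is the binding amount.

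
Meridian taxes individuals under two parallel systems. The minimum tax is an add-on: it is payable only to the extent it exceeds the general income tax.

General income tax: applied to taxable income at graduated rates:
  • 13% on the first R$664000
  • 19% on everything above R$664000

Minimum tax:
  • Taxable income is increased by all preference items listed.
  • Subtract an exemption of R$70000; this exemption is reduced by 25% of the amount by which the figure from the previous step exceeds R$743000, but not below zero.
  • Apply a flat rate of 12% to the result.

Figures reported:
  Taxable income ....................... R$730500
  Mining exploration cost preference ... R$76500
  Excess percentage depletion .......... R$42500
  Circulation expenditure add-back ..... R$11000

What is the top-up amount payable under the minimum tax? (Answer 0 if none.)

General income tax:
  R$664000 × 13% = R$86320
  R$66500 × 19% = R$12635
  → R$98955

Minimum tax:
  Adjusted income: R$730500 + R$76500 + R$42500 + R$11000 = R$860500
  Exemption: R$70000 − 25% × (R$860500 − R$743000) = R$70000 − R$29375 = R$40625
  Base: R$860500 − R$40625 = R$819875
  R$819875 × 12% = R$98385

R$98385 ≤ R$98955, so no add-on is due.

R$0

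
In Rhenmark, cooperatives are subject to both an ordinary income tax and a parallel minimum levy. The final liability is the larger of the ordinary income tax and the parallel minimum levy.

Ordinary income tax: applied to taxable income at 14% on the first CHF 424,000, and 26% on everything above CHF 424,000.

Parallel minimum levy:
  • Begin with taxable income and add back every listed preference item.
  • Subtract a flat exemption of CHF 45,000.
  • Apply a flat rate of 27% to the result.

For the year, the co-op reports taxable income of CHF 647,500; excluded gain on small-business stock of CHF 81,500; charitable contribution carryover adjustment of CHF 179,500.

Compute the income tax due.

CHF 233,145

Parallel minimum levy:
  Adjusted income: CHF 647,500 + CHF 81,500 + CHF 179,500 = CHF 908,500
  Less exemption CHF 45,000 → base CHF 863,500
  CHF 863,500 × 27% = CHF 233,145

Ordinary income tax:
  CHF 424,000 × 14% = CHF 59,360
  CHF 223,500 × 26% = CHF 58,110
  → CHF 117,470

CHF 233,145 > CHF 117,470, so the parallel minimum levy is the binding amount.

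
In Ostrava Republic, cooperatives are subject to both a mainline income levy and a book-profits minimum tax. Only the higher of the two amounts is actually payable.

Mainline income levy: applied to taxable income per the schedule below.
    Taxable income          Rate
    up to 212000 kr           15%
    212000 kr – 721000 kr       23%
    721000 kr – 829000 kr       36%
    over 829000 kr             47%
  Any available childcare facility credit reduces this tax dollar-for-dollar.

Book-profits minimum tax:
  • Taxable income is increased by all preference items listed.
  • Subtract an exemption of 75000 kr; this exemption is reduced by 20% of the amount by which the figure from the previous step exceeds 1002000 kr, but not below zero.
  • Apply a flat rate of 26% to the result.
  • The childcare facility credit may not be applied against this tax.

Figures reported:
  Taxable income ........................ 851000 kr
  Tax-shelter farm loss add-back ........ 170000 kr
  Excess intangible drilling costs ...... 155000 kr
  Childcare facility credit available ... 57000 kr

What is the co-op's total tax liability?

Mainline income levy:
  212000 kr × 15% = 31800 kr
  509000 kr × 23% = 117070 kr
  108000 kr × 36% = 38880 kr
  22000 kr × 47% = 10340 kr
  → 198090 kr
  Less childcare facility credit 57000 kr → 141090 kr

Book-profits minimum tax:
  Adjusted income: 851000 kr + 170000 kr + 155000 kr = 1176000 kr
  Exemption: 75000 kr − 20% × (1176000 kr − 1002000 kr) = 75000 kr − 34800 kr = 40200 kr
  Base: 1176000 kr − 40200 kr = 1135800 kr
  1135800 kr × 26% = 295308 kr

295308 kr > 141090 kr, so the book-profits minimum tax is the binding amount.

295308 kr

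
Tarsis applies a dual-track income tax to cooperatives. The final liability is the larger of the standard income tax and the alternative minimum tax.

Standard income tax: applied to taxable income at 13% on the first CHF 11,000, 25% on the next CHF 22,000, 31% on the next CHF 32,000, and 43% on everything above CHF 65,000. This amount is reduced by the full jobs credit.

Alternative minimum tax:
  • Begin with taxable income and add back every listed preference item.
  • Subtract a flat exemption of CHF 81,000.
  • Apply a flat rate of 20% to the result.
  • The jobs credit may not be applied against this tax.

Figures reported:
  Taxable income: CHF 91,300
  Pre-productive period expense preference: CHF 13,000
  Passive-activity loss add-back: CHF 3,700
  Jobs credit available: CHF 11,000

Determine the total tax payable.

Standard income tax:
  CHF 11,000 × 13% = CHF 1,430
  CHF 22,000 × 25% = CHF 5,500
  CHF 32,000 × 31% = CHF 9,920
  CHF 26,300 × 43% = CHF 11,309
  → CHF 28,159
  Less jobs credit CHF 11,000 → CHF 17,159

Alternative minimum tax:
  Adjusted income: CHF 91,300 + CHF 13,000 + CHF 3,700 = CHF 108,000
  Less exemption CHF 81,000 → base CHF 27,000
  CHF 27,000 × 20% = CHF 5,400

CHF 17,159 > CHF 5,400, so the standard income tax governs.

CHF 17,159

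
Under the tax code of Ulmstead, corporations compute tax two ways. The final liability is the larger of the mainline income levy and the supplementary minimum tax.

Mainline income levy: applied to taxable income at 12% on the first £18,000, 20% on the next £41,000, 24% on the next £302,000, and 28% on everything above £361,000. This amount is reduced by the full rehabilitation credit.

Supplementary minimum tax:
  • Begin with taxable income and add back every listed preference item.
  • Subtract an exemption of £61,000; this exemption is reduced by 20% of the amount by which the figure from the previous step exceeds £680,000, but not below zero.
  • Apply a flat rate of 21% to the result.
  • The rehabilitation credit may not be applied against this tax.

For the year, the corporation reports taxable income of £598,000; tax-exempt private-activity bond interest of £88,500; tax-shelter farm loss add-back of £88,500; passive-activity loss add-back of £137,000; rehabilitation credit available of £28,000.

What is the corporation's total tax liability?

£188,454

Supplementary minimum tax:
  Adjusted income: £598,000 + £88,500 + £88,500 + £137,000 = £912,000
  Exemption: £61,000 − 20% × (£912,000 − £680,000) = £61,000 − £46,400 = £14,600
  Base: £912,000 − £14,600 = £897,400
  £897,400 × 21% = £188,454

Mainline income levy:
  £18,000 × 12% = £2,160
  £41,000 × 20% = £8,200
  £302,000 × 24% = £72,480
  £237,000 × 28% = £66,360
  → £149,200
  Less rehabilitation credit £28,000 → £121,200

£188,454 > £121,200, so the supplementary minimum tax is the binding amount.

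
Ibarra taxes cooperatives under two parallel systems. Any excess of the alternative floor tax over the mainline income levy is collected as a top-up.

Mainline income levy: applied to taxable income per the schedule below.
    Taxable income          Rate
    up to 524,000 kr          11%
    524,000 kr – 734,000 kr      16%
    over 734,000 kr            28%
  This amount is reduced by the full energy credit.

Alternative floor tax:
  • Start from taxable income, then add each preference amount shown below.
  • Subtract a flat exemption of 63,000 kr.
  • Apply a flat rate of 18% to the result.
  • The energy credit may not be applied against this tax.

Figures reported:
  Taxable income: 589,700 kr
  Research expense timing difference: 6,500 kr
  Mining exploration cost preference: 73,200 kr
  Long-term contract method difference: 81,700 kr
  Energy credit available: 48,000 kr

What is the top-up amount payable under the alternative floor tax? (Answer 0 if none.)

103,706 kr

Alternative floor tax:
  Adjusted income: 589,700 kr + 6,500 kr + 73,200 kr + 81,700 kr = 751,100 kr
  Less exemption 63,000 kr → base 688,100 kr
  688,100 kr × 18% = 123,858 kr

Mainline income levy:
  524,000 kr × 11% = 57,640 kr
  65,700 kr × 16% = 10,512 kr
  → 68,152 kr
  Less energy credit 48,000 kr → 20,152 kr

Excess of alternative floor tax over mainline income levy: 123,858 kr − 20,152 kr = 103,706 kr.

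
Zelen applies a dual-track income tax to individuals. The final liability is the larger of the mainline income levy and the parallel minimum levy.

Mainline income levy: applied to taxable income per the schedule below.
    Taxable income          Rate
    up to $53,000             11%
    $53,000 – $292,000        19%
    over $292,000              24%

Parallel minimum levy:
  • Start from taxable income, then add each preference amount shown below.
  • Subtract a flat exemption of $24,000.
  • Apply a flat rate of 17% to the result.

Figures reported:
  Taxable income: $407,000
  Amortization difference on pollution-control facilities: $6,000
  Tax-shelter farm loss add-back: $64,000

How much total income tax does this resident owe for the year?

$78,840

Mainline income levy:
  $53,000 × 11% = $5,830
  $239,000 × 19% = $45,410
  $115,000 × 24% = $27,600
  → $78,840

Parallel minimum levy:
  Adjusted income: $407,000 + $6,000 + $64,000 = $477,000
  Less exemption $24,000 → base $453,000
  $453,000 × 17% = $77,010

$78,840 > $77,010, so the mainline income levy governs.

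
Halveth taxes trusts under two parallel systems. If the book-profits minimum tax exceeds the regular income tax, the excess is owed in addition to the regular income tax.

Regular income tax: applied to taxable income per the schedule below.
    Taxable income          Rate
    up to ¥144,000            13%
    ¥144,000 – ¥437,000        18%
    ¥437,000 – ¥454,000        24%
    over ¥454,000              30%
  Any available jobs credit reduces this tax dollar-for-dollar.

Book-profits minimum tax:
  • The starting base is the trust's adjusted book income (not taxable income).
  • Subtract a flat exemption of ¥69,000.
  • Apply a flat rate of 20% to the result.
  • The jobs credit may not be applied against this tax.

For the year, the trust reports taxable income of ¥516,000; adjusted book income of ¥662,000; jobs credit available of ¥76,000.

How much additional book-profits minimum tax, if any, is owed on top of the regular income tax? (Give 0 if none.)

Book-profits minimum tax:
  Base (adjusted book income): ¥662,000
  Less exemption ¥69,000 → base ¥593,000
  ¥593,000 × 20% = ¥118,600

Regular income tax:
  ¥144,000 × 13% = ¥18,720
  ¥293,000 × 18% = ¥52,740
  ¥17,000 × 24% = ¥4,080
  ¥62,000 × 30% = ¥18,600
  → ¥94,140
  Less jobs credit ¥76,000 → ¥18,140

Excess of book-profits minimum tax over regular income tax: ¥118,600 − ¥18,140 = ¥100,460.

¥100,460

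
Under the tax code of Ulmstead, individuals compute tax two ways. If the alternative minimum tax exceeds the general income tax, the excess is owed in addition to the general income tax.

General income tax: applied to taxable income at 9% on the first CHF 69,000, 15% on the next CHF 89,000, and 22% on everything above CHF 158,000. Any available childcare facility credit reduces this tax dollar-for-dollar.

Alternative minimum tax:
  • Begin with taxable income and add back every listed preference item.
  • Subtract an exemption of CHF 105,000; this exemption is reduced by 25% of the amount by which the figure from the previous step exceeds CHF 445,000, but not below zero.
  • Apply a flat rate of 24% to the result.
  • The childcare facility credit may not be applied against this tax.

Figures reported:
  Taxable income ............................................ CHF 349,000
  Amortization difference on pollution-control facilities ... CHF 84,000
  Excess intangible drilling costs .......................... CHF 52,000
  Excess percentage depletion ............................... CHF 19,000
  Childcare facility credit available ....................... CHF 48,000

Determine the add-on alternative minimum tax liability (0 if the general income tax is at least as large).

CHF 85,720

General income tax:
  CHF 69,000 × 9% = CHF 6,210
  CHF 89,000 × 15% = CHF 13,350
  CHF 191,000 × 22% = CHF 42,020
  → CHF 61,580
  Less childcare facility credit CHF 48,000 → CHF 13,580

Alternative minimum tax:
  Adjusted income: CHF 349,000 + CHF 84,000 + CHF 52,000 + CHF 19,000 = CHF 504,000
  Exemption: CHF 105,000 − 25% × (CHF 504,000 − CHF 445,000) = CHF 105,000 − CHF 14,750 = CHF 90,250
  Base: CHF 504,000 − CHF 90,250 = CHF 413,750
  CHF 413,750 × 24% = CHF 99,300

Excess of alternative minimum tax over general income tax: CHF 99,300 − CHF 13,580 = CHF 85,720.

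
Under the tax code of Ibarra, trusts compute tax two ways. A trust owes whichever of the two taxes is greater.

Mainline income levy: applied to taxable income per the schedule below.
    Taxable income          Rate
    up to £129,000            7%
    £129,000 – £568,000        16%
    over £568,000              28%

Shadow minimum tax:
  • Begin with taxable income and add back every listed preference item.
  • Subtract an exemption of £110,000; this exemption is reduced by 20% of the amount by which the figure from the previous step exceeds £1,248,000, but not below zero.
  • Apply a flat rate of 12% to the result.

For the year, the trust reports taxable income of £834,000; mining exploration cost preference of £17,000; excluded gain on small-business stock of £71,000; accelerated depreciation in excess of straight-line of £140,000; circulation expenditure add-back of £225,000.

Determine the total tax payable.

Shadow minimum tax:
  Adjusted income: £834,000 + £17,000 + £71,000 + £140,000 + £225,000 = £1,287,000
  Exemption: £110,000 − 20% × (£1,287,000 − £1,248,000) = £110,000 − £7,800 = £102,200
  Base: £1,287,000 − £102,200 = £1,184,800
  £1,184,800 × 12% = £142,176

Mainline income levy:
  £129,000 × 7% = £9,030
  £439,000 × 16% = £70,240
  £266,000 × 28% = £74,480
  → £153,750

£153,750 > £142,176, so the mainline income levy governs.

£153,750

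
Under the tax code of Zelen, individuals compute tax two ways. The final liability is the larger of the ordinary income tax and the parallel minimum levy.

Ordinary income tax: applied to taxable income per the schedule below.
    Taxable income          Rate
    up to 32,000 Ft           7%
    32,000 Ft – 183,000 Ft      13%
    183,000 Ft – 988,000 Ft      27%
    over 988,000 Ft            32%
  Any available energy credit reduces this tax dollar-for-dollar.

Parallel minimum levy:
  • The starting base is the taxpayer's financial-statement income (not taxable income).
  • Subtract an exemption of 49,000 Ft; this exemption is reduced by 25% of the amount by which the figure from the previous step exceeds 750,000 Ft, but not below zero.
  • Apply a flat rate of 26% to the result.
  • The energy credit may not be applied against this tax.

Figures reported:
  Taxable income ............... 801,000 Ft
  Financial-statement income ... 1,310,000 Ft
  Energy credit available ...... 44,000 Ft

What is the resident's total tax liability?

Ordinary income tax:
  32,000 Ft × 7% = 2,240 Ft
  151,000 Ft × 13% = 19,630 Ft
  618,000 Ft × 27% = 166,860 Ft
  → 188,730 Ft
  Less energy credit 44,000 Ft → 144,730 Ft

Parallel minimum levy:
  Base (financial-statement income): 1,310,000 Ft
  Exemption: 25% × (1,310,000 Ft − 750,000 Ft) = 140,000 Ft ≥ 49,000 Ft, so the exemption is fully phased out
  Base: 1,310,000 Ft − 0 Ft = 1,310,000 Ft
  1,310,000 Ft × 26% = 340,600 Ft

340,600 Ft > 144,730 Ft, so the parallel minimum levy is the binding amount.

340,600 Ft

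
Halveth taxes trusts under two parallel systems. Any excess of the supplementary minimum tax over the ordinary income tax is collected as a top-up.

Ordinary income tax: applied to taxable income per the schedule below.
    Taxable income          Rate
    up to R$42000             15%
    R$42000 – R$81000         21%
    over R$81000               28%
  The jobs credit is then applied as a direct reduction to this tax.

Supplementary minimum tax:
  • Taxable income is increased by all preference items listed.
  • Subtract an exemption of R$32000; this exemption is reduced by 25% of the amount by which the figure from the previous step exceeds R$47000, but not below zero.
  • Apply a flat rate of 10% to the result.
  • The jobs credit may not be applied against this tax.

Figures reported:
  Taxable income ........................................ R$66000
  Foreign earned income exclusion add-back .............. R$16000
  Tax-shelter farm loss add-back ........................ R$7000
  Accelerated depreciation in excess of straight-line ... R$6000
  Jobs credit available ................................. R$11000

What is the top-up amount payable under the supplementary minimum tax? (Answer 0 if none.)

R$7160

Supplementary minimum tax:
  Adjusted income: R$66000 + R$16000 + R$7000 + R$6000 = R$95000
  Exemption: R$32000 − 25% × (R$95000 − R$47000) = R$32000 − R$12000 = R$20000
  Base: R$95000 − R$20000 = R$75000
  R$75000 × 10% = R$7500

Ordinary income tax:
  R$42000 × 15% = R$6300
  R$24000 × 21% = R$5040
  → R$11340
  Less jobs credit R$11000 → R$340

Excess of supplementary minimum tax over ordinary income tax: R$7500 − R$340 = R$7160.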